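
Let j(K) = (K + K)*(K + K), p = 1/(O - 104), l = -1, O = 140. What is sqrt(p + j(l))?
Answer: sqrt(145)/6 ≈ 2.0069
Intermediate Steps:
p = 1/36 (p = 1/(140 - 104) = 1/36 ≈ 0.027778)
j(K) = 4*K**2 (j(K) = (2*K)*(2*K) = 4*K**2)
sqrt(p + j(l)) = sqrt(1/36 + 4*(-1)**2) = sqrt(1/36 + 4*1) = sqrt(1/36 + 4) = sqrt(145/36) = sqrt(145)/6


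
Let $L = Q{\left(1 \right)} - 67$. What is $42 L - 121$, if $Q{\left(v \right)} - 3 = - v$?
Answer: $-2851$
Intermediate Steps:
$Q{\left(v \right)} = 3 - v$
$L = -65$ ($L = \left(3 - 1\right) - 67 = 2 - 67 = -65$)
$42 L - 121 = 42 \left(-65\right) - 121 = -2730 - 121 = -2851$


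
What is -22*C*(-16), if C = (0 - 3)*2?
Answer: -2112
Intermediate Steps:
C = -6 (C = -3*2 = -6)
-22*C*(-16) = -22*(-6)*(-16) = 132*(-16) = -2112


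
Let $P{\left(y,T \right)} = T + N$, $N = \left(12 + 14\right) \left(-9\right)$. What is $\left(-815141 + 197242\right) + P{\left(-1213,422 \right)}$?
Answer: $-617711$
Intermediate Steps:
$N = -234$ ($N = 26 \left(-9\right) = -234$)
$P{\left(y,T \right)} = -234 + T$ ($P{\left(y,T \right)} = T - 234 = -234 + T$)
$\left(-815141 + 197242\right) + P{\left(-1213,422 \right)} = \left(-815141 + 197242\right) + \left(-234 + 422\right) = -617899 + 188 = -617711$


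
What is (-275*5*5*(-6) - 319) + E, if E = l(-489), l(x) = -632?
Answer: 40299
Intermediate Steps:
E = -632
(-275*5*5*(-6) - 319) + E = (-275*5*5*(-6) - 319) - 632 = (-6875*(-6) - 319) - 632 = (-275*(-150) - 319) - 632 = (41250 - 319) - 632 = 40931 - 632 = 40299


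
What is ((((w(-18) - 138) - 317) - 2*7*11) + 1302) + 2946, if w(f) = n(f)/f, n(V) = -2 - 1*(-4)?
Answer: 32750/9 ≈ 3638.9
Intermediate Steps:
n(V) = 2 (n(V) = -2 + 4 = 2)
w(f) = 2/f
((((w(-18) - 138) - 317) - 2*7*11) + 1302) + 2946 = ((((2/(-18) - 138) - 317) - 2*7*11) + 1302) + 2946 = ((((2*(-1/18) - 138) - 317) - 14*11) + 1302) + 2946 = ((((-⅑ - 138) - 317) - 1*154) + 1302) + 2946 = (((-1243/9 - 317) - 154) + 1302) + 2946 = ((-4096/9 - 154) + 1302) + 2946 = (-5482/9 + 1302) + 2946 = 6236/9 + 2946 = 32750/9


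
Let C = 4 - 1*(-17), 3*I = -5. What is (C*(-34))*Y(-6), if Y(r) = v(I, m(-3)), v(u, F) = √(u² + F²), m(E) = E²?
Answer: -238*√754 ≈ -6535.3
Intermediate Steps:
I = -5/3 (I = (⅓)*(-5) = -5/3 ≈ -1.6667)
v(u, F) = √(F² + u²)
Y(r) = √754/3 (Y(r) = √(((-3)²)² + (-5/3)²) = √(9² + 25/9) = √(81 + 25/9) = √(754/9) = √754/3)
C = 21 (C = 4 + 17 = 21)
(C*(-34))*Y(-6) = (21*(-34))*(√754/3) = -238*√754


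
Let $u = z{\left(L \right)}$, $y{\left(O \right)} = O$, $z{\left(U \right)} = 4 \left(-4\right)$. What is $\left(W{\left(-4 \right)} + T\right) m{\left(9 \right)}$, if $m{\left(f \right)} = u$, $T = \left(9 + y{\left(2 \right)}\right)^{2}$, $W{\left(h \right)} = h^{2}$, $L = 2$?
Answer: $-2192$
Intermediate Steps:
$z{\left(U \right)} = -16$
$u = -16$
$T = 121$ ($T = \left(9 + 2\right)^{2} = 11^{2} = 121$)
$m{\left(f \right)} = -16$
$\left(W{\left(-4 \right)} + T\right) m{\left(9 \right)} = \left(\left(-4\right)^{2} + 121\right) \left(-16\right) = \left(16 + 121\right) \left(-16\right) = 137 \left(-16\right) = -2192$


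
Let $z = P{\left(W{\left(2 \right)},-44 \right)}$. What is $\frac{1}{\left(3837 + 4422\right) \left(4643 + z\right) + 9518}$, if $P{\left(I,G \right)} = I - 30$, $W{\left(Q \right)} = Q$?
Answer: $\frac{1}{38124803} \approx 2.623 \cdot 10^{-8}$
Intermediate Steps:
$P{\left(I,G \right)} = -30 + I$
$z = -28$ ($z = -30 + 2 = -28$)
$\frac{1}{\left(3837 + 4422\right) \left(4643 + z\right) + 9518} = \frac{1}{\left(3837 + 4422\right) \left(4643 - 28\right) + 9518} = \frac{1}{8259 \cdot 4615 + 9518} = \frac{1}{38115285 + 9518} = \frac{1}{38124803}$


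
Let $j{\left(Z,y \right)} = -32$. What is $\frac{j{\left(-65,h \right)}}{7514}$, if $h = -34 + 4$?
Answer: $- \frac{16}{3757} \approx -0.0042587$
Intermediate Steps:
$h = -30$
$\frac{j{\left(-65,h \right)}}{7514} = - \frac{32}{7514} = \left(-32\right) \frac{1}{7514} = - \frac{16}{3757}$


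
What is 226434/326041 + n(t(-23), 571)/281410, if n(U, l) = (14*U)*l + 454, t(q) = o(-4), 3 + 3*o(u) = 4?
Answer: 97106407708/137626796715 ≈ 0.70558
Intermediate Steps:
o(u) = ⅓ (o(u) = -1 + (⅓)*4 = -1 + 4/3 = ⅓)
t(q) = ⅓
n(U, l) = 454 + 14*U*l (n(U, l) = 14*U*l + 454 = 454 + 14*U*l)
226434/326041 + n(t(-23), 571)/281410 = 226434/326041 + (454 + 14*(⅓)*571)/281410 = 226434*(1/326041) + (454 + 7994/3)*(1/281410) = 226434/326041 + (9356/3)*(1/281410) = 226434/326041 + 4678/422115 = 97106407708/137626796715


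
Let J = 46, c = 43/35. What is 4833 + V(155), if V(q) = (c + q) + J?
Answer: 176233/35 ≈ 5035.2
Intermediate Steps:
c = 43/35 (c = 43*(1/35) = 43/35 ≈ 1.2286)
V(q) = 1653/35 + q (V(q) = (43/35 + q) + 46 = 1653/35 + q)
4833 + V(155) = 4833 + (1653/35 + 155) = 4833 + 7078/35 = 176233/35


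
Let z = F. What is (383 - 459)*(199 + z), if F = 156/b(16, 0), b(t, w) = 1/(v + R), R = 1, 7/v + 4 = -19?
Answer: -537548/23 ≈ -23372.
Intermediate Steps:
v = -7/23 (v = 7/(-4 - 19) = 7/(-23) = 7*(-1/23) = -7/23 ≈ -0.30435)
b(t, w) = 23/16 (b(t, w) = 1/(-7/23 + 1) = 1/(16/23) = 23/16)
F = 2496/23 (F = 156/(23/16) = 156*(16/23) = 2496/23 ≈ 108.52)
z = 2496/23 ≈ 108.52
(383 - 459)*(199 + z) = (383 - 459)*(199 + 2496/23) = -76*7073/23 = -537548/23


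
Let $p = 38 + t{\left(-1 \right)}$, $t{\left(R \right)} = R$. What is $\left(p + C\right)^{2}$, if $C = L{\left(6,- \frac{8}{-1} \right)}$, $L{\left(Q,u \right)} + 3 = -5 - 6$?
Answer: $529$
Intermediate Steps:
$L{\left(Q,u \right)} = -14$ ($L{\left(Q,u \right)} = -3 - 11 = -14$)
$p = 37$ ($p = 38 - 1 = 37$)
$C = -14$
$\left(p + C\right)^{2} = \left(37 - 14\right)^{2} = 23^{2} = 529$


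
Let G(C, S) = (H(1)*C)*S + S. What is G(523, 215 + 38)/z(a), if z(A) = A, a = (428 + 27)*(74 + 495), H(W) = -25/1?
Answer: -3307722/258895 ≈ -12.776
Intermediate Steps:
H(W) = -25 (H(W) = -25*1 = -25)
a = 258895 (a = 455*569 = 258895)
G(C, S) = S - 25*C*S (G(C, S) = (-25*C)*S + S = -25*C*S + S = S - 25*C*S)
G(523, 215 + 38)/z(a) = ((215 + 38)*(1 - 25*523))/258895 = (253*(1 - 13075))*(1/258895) = (253*(-13074))*(1/258895) = -3307722*1/258895 = -3307722/258895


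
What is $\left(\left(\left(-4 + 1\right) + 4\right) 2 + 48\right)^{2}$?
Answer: $2500$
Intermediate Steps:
$\left(\left(\left(-4 + 1\right) + 4\right) 2 + 48\right)^{2} = \left(\left(-3 + 4\right) 2 + 48\right)^{2} = \left(1 \cdot 2 + 48\right)^{2} = \left(2 + 48\right)^{2} = 50^{2} = 2500$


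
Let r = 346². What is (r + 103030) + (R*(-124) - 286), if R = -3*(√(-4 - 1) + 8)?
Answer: 225436 + 372*I*√5 ≈ 2.2544e+5 + 831.82*I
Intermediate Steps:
r = 119716
R = -24 - 3*I*√5 (R = -3*(√(-5) + 8) = -3*(I*√5 + 8) = -3*(8 + I*√5) = -24 - 3*I*√5 ≈ -24.0 - 6.7082*I)
(r + 103030) + (R*(-124) - 286) = (119716 + 103030) + ((-24 - 3*I*√5)*(-124) - 286) = 222746 + ((2976 + 372*I*√5) - 286) = 222746 + (2690 + 372*I*√5) = 225436 + 372*I*√5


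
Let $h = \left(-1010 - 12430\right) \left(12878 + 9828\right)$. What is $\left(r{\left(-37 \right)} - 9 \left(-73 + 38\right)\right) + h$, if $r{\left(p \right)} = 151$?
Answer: $-305168174$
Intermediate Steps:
$h = -305168640$ ($h = \left(-13440\right) 22706 = -305168640$)
$\left(r{\left(-37 \right)} - 9 \left(-73 + 38\right)\right) + h = \left(151 - 9 \left(-73 + 38\right)\right) - 305168640 = \left(151 - -315\right) - 305168640 = \left(151 + 315\right) - 305168640 = 466 - 305168640 = -305168174$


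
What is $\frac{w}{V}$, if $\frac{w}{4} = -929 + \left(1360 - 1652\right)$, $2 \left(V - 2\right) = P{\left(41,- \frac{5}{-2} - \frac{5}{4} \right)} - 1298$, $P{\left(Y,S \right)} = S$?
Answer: $\frac{39072}{5171} \approx 7.556$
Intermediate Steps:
$V = - \frac{5171}{8}$ ($V = 2 + \frac{\left(- \frac{5}{-2} - \frac{5}{4}\right) - 1298}{2} = 2 + \frac{\left(\left(-5\right) \left(- \frac{1}{2}\right) - \frac{5}{4}\right) - 1298}{2} = 2 + \frac{\left(\frac{5}{2} - \frac{5}{4}\right) - 1298}{2} = 2 + \frac{\frac{5}{4} - 1298}{2} = 2 + \frac{1}{2} \left(- \frac{5187}{4}\right) = 2 - \frac{5187}{8} = - \frac{5171}{8} \approx -646.38$)
$w = -4884$ ($w = 4 \left(-929 + \left(1360 - 1652\right)\right) = 4 \left(-929 - 292\right) = 4 \left(-1221\right) = -4884$)
$\frac{w}{V} = - \frac{4884}{- \frac{5171}{8}} = \left(-4884\right) \left(- \frac{8}{5171}\right) = \frac{39072}{5171}$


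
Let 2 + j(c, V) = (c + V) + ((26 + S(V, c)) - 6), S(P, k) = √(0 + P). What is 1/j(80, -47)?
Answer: 51/2648 - I*√47/2648 ≈ 0.01926 - 0.002589*I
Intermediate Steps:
S(P, k) = √P
j(c, V) = 18 + V + c + √V (j(c, V) = -2 + ((c + V) + ((26 + √V) - 6)) = -2 + ((V + c) + (20 + √V)) = -2 + (20 + V + c + √V) = 18 + V + c + √V)
1/j(80, -47) = 1/(18 - 47 + 80 + √(-47)) = 1/(18 - 47 + 80 + I*√47) = 1/(51 + I*√47)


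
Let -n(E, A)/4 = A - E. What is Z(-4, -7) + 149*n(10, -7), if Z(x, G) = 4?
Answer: 10136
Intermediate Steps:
n(E, A) = -4*A + 4*E (n(E, A) = -4*(A - E) = -4*A + 4*E)
Z(-4, -7) + 149*n(10, -7) = 4 + 149*(-4*(-7) + 4*10) = 4 + 149*(28 + 40) = 4 + 149*68 = 4 + 10132 = 10136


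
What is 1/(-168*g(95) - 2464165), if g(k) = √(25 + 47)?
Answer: -2464165/6072107115097 + 1008*√2/6072107115097 ≈ -4.0558e-7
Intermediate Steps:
g(k) = 6*√2 (g(k) = √72 = 6*√2)
1/(-168*g(95) - 2464165) = 1/(-1008*√2 - 2464165) = 1/(-2464165 - 1008*√2)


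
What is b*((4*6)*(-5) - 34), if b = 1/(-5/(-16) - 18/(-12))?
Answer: -2464/29 ≈ -84.966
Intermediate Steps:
b = 16/29 (b = 1/(-5*(-1/16) - 18*(-1/12)) = 1/(5/16 + 3/2) = 1/(29/16) = 16/29 ≈ 0.55172)
b*((4*6)*(-5) - 34) = 16*((4*6)*(-5) - 34)/29 = 16*(24*(-5) - 34)/29 = 16*(-120 - 34)/29 = (16/29)*(-154) = -2464/29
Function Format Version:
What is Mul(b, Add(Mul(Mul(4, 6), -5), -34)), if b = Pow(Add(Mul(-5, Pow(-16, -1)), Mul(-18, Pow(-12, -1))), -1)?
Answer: Rational(-2464, 29) ≈ -84.966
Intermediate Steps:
b = Rational(16, 29) (b = Pow(Add(Mul(-5, Rational(-1, 16)), Mul(-18, Rational(-1, 12))), -1) = Pow(Add(Rational(5, 16), Rational(3, 2)), -1) = Pow(Rational(29, 16), -1) = Rational(16, 29) ≈ 0.55172)
Mul(b, Add(Mul(Mul(4, 6), -5), -34)) = Mul(Rational(16, 29), Add(Mul(Mul(4, 6), -5), -34)) = Mul(Rational(16, 29), Add(Mul(24, -5), -34)) = Mul(Rational(16, 29), Add(-120, -34)) = Mul(Rational(16, 29), -154) = Rational(-2464, 29)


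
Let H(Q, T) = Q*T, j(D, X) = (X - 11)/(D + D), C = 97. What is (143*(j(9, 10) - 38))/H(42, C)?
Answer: -97955/73332 ≈ -1.3358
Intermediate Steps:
j(D, X) = (-11 + X)/(2*D) (j(D, X) = (-11 + X)/((2*D)) = (-11 + X)*(1/(2*D)) = (-11 + X)/(2*D))
(143*(j(9, 10) - 38))/H(42, C) = (143*((1/2)*(-11 + 10)/9 - 38))/((42*97)) = (143*((1/2)*(1/9)*(-1) - 38))/4074 = (143*(-1/18 - 38))*(1/4074) = (143*(-685/18))*(1/4074) = -97955/18*1/4074 = -97955/73332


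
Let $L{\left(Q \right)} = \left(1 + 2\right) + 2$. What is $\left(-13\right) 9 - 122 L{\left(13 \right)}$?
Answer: $-727$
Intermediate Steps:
$L{\left(Q \right)} = 5$ ($L{\left(Q \right)} = 3 + 2 = 5$)
$\left(-13\right) 9 - 122 L{\left(13 \right)} = \left(-13\right) 9 - 610 = -117 - 610 = -727$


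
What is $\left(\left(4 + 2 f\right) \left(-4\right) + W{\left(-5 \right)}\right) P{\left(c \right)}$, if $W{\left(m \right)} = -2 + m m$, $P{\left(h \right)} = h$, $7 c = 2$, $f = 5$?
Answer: $- \frac{66}{7} \approx -9.4286$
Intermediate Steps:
$c = \frac{2}{7}$ ($c = \frac{1}{7} \cdot 2 = \frac{2}{7} \approx 0.28571$)
$W{\left(m \right)} = -2 + m^{2}$
$\left(\left(4 + 2 f\right) \left(-4\right) + W{\left(-5 \right)}\right) P{\left(c \right)} = \left(\left(4 + 2 \cdot 5\right) \left(-4\right) - \left(2 - \left(-5\right)^{2}\right)\right) \frac{2}{7} = \left(\left(4 + 10\right) \left(-4\right) + \left(-2 + 25\right)\right) \frac{2}{7} = \left(14 \left(-4\right) + 23\right) \frac{2}{7} = \left(-56 + 23\right) \frac{2}{7} = \left(-33\right) \frac{2}{7} = - \frac{66}{7}$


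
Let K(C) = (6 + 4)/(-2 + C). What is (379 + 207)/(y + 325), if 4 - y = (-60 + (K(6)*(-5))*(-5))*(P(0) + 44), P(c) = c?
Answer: 586/219 ≈ 2.6758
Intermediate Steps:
K(C) = 10/(-2 + C)
y = -106 (y = 4 - (-60 + ((10/(-2 + 6))*(-5))*(-5))*(0 + 44) = 4 - (-60 + ((10/4)*(-5))*(-5))*44 = 4 - (-60 + ((10*(¼))*(-5))*(-5))*44 = 4 - (-60 + ((5/2)*(-5))*(-5))*44 = 4 - (-60 - 25/2*(-5))*44 = 4 - (-60 + 125/2)*44 = 4 - 5*44/2 = 4 - 1*110 = 4 - 110 = -106)
(379 + 207)/(y + 325) = (379 + 207)/(-106 + 325) = 586/219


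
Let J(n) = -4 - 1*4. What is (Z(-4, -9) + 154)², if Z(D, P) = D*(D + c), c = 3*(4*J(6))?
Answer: 306916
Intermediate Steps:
J(n) = -8 (J(n) = -4 - 4 = -8)
c = -96 (c = 3*(4*(-8)) = 3*(-32) = -96)
Z(D, P) = D*(-96 + D) (Z(D, P) = D*(D - 96) = D*(-96 + D))
(Z(-4, -9) + 154)² = (-4*(-96 - 4) + 154)² = (-4*(-100) + 154)² = (400 + 154)² = 554² = 306916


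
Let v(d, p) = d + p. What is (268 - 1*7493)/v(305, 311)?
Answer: -7225/616 ≈ -11.729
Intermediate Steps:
(268 - 1*7493)/v(305, 311) = (268 - 1*7493)/(305 + 311) = (268 - 7493)/616 = -7225*1/616 = -7225/616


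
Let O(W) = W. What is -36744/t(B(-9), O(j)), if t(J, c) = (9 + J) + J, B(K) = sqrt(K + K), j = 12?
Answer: -36744/17 + 24496*I*sqrt(2)/17 ≈ -2161.4 + 2037.8*I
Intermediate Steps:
B(K) = sqrt(2)*sqrt(K) (B(K) = sqrt(2*K) = sqrt(2)*sqrt(K))
t(J, c) = 9 + 2*J
-36744/t(B(-9), O(j)) = -36744/(9 + 2*(sqrt(2)*sqrt(-9))) = -36744/(9 + 2*(sqrt(2)*(3*I))) = -36744/(9 + 2*(3*I*sqrt(2))) = -36744/(9 + 6*I*sqrt(2))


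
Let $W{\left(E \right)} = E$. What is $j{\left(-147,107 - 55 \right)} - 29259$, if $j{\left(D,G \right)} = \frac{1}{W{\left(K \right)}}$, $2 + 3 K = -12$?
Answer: $- \frac{409629}{14} \approx -29259.0$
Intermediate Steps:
$K = - \frac{14}{3}$ ($K = - \frac{2}{3} + \frac{1}{3} \left(-12\right) = - \frac{2}{3} - 4 = - \frac{14}{3} \approx -4.6667$)
$j{\left(D,G \right)} = - \frac{3}{14}$ ($j{\left(D,G \right)} = \frac{1}{- \frac{14}{3}} = - \frac{3}{14}$)
$j{\left(-147,107 - 55 \right)} - 29259 = - \frac{3}{14} - 29259 = - \frac{409629}{14}$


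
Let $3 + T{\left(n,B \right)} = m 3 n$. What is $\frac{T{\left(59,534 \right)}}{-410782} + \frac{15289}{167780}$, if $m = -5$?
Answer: $\frac{3214717319}{34460501980} \approx 0.093287$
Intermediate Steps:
$T{\left(n,B \right)} = -3 - 15 n$ ($T{\left(n,B \right)} = -3 + \left(-5\right) 3 n = -3 - 15 n$)
$\frac{T{\left(59,534 \right)}}{-410782} + \frac{15289}{167780} = \frac{-3 - 885}{-410782} + \frac{15289}{167780} = \left(-3 - 885\right) \left(- \frac{1}{410782}\right) + 15289 \cdot \frac{1}{167780} = \left(-888\right) \left(- \frac{1}{410782}\right) + \frac{15289}{167780} = \frac{444}{205391} + \frac{15289}{167780} = \frac{3214717319}{34460501980}$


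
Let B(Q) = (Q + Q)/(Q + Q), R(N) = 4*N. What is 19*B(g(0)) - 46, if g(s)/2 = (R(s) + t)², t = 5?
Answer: -27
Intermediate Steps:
g(s) = 2*(5 + 4*s)² (g(s) = 2*(4*s + 5)² = 2*(5 + 4*s)²)
B(Q) = 1 (B(Q) = (2*Q)/((2*Q)) = (2*Q)*(1/(2*Q)) = 1)
19*B(g(0)) - 46 = 19*1 - 46 = 19 - 46 = -27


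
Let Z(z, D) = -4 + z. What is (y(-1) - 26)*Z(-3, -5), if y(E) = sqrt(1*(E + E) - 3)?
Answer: 182 - 7*I*sqrt(5) ≈ 182.0 - 15.652*I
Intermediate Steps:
y(E) = sqrt(-3 + 2*E) (y(E) = sqrt(1*(2*E) - 3) = sqrt(2*E - 3) = sqrt(-3 + 2*E))
(y(-1) - 26)*Z(-3, -5) = (sqrt(-3 + 2*(-1)) - 26)*(-4 - 3) = (sqrt(-3 - 2) - 26)*(-7) = (sqrt(-5) - 26)*(-7) = (I*sqrt(5) - 26)*(-7) = (-26 + I*sqrt(5))*(-7) = 182 - 7*I*sqrt(5)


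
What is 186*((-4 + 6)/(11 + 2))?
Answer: 372/13 ≈ 28.615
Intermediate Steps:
186*((-4 + 6)/(11 + 2)) = 186*(2/13) = 372/13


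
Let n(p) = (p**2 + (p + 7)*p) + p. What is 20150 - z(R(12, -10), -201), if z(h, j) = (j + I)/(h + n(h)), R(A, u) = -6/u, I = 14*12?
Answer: 1027925/51 ≈ 20155.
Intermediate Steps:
I = 168
n(p) = p + p**2 + p*(7 + p) (n(p) = (p**2 + (7 + p)*p) + p = (p**2 + p*(7 + p)) + p = p + p**2 + p*(7 + p))
z(h, j) = (168 + j)/(h + 2*h*(4 + h)) (z(h, j) = (j + 168)/(h + 2*h*(4 + h)) = (168 + j)/(h + 2*h*(4 + h)))
20150 - z(R(12, -10), -201) = 20150 - (168 - 201)/(((-6/(-10)))*(9 + 2*(-6/(-10)))) = 20150 - (-33)/(((-6*(-1/10)))*(9 + 2*(-6*(-1/10)))) = 20150 - (-33)/(3/5*(9 + 2*(3/5))) = 20150 - 5*(-33)/(3*(9 + 6/5)) = 20150 - 5*(-33)/(3*51/5) = 20150 - 5*5*(-33)/(3*51) = 20150 - 1*(-275/51) = 20150 + 275/51 = 1027925/51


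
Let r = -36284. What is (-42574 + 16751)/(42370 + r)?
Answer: -1519/358 ≈ -4.2430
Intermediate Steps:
(-42574 + 16751)/(42370 + r) = (-42574 + 16751)/(42370 - 36284) = -25823/6086 = -25823*1/6086 = -1519/358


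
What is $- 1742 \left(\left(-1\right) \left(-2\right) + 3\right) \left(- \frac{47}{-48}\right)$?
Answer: $- \frac{204685}{24} \approx -8528.5$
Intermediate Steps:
$- 1742 \left(\left(-1\right) \left(-2\right) + 3\right) \left(- \frac{47}{-48}\right) = - 1742 \left(2 + 3\right) \left(\left(-47\right) \left(- \frac{1}{48}\right)\right) = - 1742 \cdot 5 \cdot \frac{47}{48} = \left(-1742\right) \frac{235}{48} = - \frac{204685}{24}$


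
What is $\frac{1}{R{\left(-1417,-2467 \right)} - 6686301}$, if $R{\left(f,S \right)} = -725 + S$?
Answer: $- \frac{1}{6689493} \approx -1.4949 \cdot 10^{-7}$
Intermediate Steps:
$\frac{1}{R{\left(-1417,-2467 \right)} - 6686301} = \frac{1}{\left(-725 - 2467\right) - 6686301} = \frac{1}{-3192 - 6686301} = \frac{1}{-6689493} = - \frac{1}{6689493}$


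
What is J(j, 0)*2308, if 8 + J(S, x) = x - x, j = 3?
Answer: -18464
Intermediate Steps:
J(S, x) = -8 (J(S, x) = -8 + (x - x) = -8 + 0 = -8)
J(j, 0)*2308 = -8*2308 = -18464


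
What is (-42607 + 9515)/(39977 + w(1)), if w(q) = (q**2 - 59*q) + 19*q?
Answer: -16546/19969 ≈ -0.82858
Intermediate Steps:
w(q) = q**2 - 40*q
(-42607 + 9515)/(39977 + w(1)) = (-42607 + 9515)/(39977 + 1*(-40 + 1)) = -33092/(39977 + 1*(-39)) = -33092/(39977 - 39) = -33092/39938 = -33092*1/39938 = -16546/19969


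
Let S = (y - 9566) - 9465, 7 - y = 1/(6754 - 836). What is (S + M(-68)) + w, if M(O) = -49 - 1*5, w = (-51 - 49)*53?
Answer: -144269005/5918 ≈ -24378.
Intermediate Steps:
y = 41425/5918 (y = 7 - 1/(6754 - 836) = 7 - 1/5918 = 41425/5918 ≈ 6.9998)
w = -5300 (w = -100*53 = -5300)
M(O) = -54 (M(O) = -49 - 5 = -54)
S = -112584033/5918 (S = (41425/5918 - 9566) - 9465 = -56570163/5918 - 9465 = -112584033/5918 ≈ -19024.)
(S + M(-68)) + w = (-112584033/5918 - 54) - 5300 = -112903605/5918 - 5300 = -144269005/5918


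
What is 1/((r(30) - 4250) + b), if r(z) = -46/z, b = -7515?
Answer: -15/176498 ≈ -8.4987e-5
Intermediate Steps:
1/((r(30) - 4250) + b) = 1/((-46/30 - 4250) - 7515) = 1/((-46*1/30 - 4250) - 7515) = 1/((-23/15 - 4250) - 7515) = 1/(-63773/15 - 7515) = 1/(-176498/15) = -15/176498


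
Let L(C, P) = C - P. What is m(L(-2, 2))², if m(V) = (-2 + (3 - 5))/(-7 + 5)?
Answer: 4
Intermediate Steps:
m(V) = 2 (m(V) = (-2 - 2)/(-2) = -4*(-½) = 2)
m(L(-2, 2))² = 2² = 4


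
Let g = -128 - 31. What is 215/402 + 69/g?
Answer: 2149/21306 ≈ 0.10086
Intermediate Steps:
g = -159
215/402 + 69/g = 215/402 + 69/(-159) = 215*(1/402) + 69*(-1/159) = 215/402 - 23/53 = 2149/21306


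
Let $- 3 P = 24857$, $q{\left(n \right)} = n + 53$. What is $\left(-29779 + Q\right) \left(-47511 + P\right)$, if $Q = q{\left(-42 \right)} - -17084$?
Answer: $707724920$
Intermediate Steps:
$q{\left(n \right)} = 53 + n$
$Q = 17095$ ($Q = \left(53 - 42\right) - -17084 = 11 + 17084 = 17095$)
$P = - \frac{24857}{3}$ ($P = \left(- \frac{1}{3}\right) 24857 = - \frac{24857}{3} \approx -8285.7$)
$\left(-29779 + Q\right) \left(-47511 + P\right) = \left(-29779 + 17095\right) \left(-47511 - \frac{24857}{3}\right) = \left(-12684\right) \left(- \frac{167390}{3}\right) = 707724920$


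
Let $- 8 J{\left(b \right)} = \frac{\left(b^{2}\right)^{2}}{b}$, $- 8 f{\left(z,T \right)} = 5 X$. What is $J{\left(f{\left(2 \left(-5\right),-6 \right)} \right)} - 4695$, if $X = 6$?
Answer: $- \frac{2400465}{512} \approx -4688.4$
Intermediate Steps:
$f{\left(z,T \right)} = - \frac{15}{4}$ ($f{\left(z,T \right)} = - \frac{5 \cdot 6}{8} = \left(- \frac{1}{8}\right) 30 = - \frac{15}{4}$)
$J{\left(b \right)} = - \frac{b^{3}}{8}$ ($J{\left(b \right)} = - \frac{\left(b^{2}\right)^{2} \frac{1}{b}}{8} = - \frac{b^{4} \frac{1}{b}}{8} = - \frac{b^{3}}{8}$)
$J{\left(f{\left(2 \left(-5\right),-6 \right)} \right)} - 4695 = - \frac{\left(- \frac{15}{4}\right)^{3}}{8} - 4695 = \left(- \frac{1}{8}\right) \left(- \frac{3375}{64}\right) - 4695 = \frac{3375}{512} - 4695 = - \frac{2400465}{512}$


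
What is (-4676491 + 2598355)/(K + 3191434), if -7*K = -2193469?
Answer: -14546952/24533507 ≈ -0.59294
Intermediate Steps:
K = 2193469/7 (K = -⅐*(-2193469) = 2193469/7 ≈ 3.1335e+5)
(-4676491 + 2598355)/(K + 3191434) = (-4676491 + 2598355)/(2193469/7 + 3191434) = -2078136/24533507/7 = -2078136*7/24533507 = -14546952/24533507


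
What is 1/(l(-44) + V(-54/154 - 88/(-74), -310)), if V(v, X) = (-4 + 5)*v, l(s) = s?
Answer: -2849/122967 ≈ -0.023169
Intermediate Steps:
V(v, X) = v (V(v, X) = 1*v = v)
1/(l(-44) + V(-54/154 - 88/(-74), -310)) = 1/(-44 + (-54/154 - 88/(-74))) = 1/(-44 + (-54*1/154 - 88*(-1/74))) = 1/(-44 + (-27/77 + 44/37)) = 1/(-44 + 2389/2849) = 1/(-122967/2849) = -2849/122967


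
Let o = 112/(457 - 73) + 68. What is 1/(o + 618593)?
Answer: 24/14847871 ≈ 1.6164e-6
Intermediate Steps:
o = 1639/24 (o = 112/384 + 68 = (1/384)*112 + 68 = 7/24 + 68 = 1639/24 ≈ 68.292)
1/(o + 618593) = 1/(1639/24 + 618593) = 1/(14847871/24) = 24/14847871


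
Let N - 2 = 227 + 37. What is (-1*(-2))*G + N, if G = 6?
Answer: 278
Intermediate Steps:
N = 266 (N = 2 + (227 + 37) = 2 + 264 = 266)
(-1*(-2))*G + N = -1*(-2)*6 + 266 = 2*6 + 266 = 12 + 266 = 278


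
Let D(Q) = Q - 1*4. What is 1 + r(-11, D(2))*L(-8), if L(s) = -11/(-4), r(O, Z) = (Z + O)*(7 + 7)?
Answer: -999/2 ≈ -499.50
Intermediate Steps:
D(Q) = -4 + Q (D(Q) = Q - 4 = -4 + Q)
r(O, Z) = 14*O + 14*Z (r(O, Z) = (O + Z)*14 = 14*O + 14*Z)
L(s) = 11/4 (L(s) = -11*(-¼) = 11/4)
1 + r(-11, D(2))*L(-8) = 1 + (14*(-11) + 14*(-4 + 2))*(11/4) = 1 + (-154 + 14*(-2))*(11/4) = 1 + (-154 - 28)*(11/4) = 1 - 182*11/4 = 1 - 1001/2 = -999/2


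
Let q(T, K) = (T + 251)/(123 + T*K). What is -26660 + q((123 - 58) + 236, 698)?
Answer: -5604491308/210221 ≈ -26660.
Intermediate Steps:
q(T, K) = (251 + T)/(123 + K*T)
-26660 + q((123 - 58) + 236, 698) = -26660 + (251 + ((123 - 58) + 236))/(123 + 698*((123 - 58) + 236)) = -26660 + (251 + (65 + 236))/(123 + 698*(65 + 236)) = -26660 + (251 + 301)/(123 + 698*301) = -26660 + 552/(123 + 210098) = -26660 + 552/210221 = -5604491308/210221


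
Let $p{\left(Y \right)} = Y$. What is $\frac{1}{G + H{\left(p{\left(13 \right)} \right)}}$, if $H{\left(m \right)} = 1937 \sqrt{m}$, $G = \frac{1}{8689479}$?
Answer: $- \frac{8689479}{3682901211796073765276} + \frac{146257146729521217 \sqrt{13}}{3682901211796073765276} \approx 0.00014319$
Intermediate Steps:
$G = \frac{1}{8689479} \approx 1.1508 \cdot 10^{-7}$
$\frac{1}{G + H{\left(p{\left(13 \right)} \right)}} = \frac{1}{\frac{1}{8689479} + 1937 \sqrt{13}}$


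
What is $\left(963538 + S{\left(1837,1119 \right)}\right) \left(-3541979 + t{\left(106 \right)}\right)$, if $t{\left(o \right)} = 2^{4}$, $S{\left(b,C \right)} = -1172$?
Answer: $-3408664764458$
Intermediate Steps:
$t{\left(o \right)} = 16$
$\left(963538 + S{\left(1837,1119 \right)}\right) \left(-3541979 + t{\left(106 \right)}\right) = \left(963538 - 1172\right) \left(-3541979 + 16\right) = 962366 \left(-3541963\right) = -3408664764458$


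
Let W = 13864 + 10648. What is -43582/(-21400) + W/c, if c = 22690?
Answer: 75671619/24278300 ≈ 3.1168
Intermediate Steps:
W = 24512
-43582/(-21400) + W/c = -43582/(-21400) + 24512/22690 = -43582*(-1/21400) + 24512*(1/22690) = 21791/10700 + 12256/11345 = 75671619/24278300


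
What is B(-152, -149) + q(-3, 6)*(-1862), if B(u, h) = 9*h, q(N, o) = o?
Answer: -12513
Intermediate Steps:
B(-152, -149) + q(-3, 6)*(-1862) = 9*(-149) + 6*(-1862) = -1341 - 11172 = -12513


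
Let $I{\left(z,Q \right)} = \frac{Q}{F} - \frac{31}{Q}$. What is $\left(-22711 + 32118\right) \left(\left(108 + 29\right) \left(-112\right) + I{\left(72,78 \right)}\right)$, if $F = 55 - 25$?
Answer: $- \frac{56284912507}{390} \approx -1.4432 \cdot 10^{8}$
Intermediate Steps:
$F = 30$
$I{\left(z,Q \right)} = - \frac{31}{Q} + \frac{Q}{30}$ ($I{\left(z,Q \right)} = \frac{Q}{30} - \frac{31}{Q} = - \frac{31}{Q} + \frac{Q}{30}$)
$\left(-22711 + 32118\right) \left(\left(108 + 29\right) \left(-112\right) + I{\left(72,78 \right)}\right) = \left(-22711 + 32118\right) \left(\left(108 + 29\right) \left(-112\right) + \left(- \frac{31}{78} + \frac{1}{30} \cdot 78\right)\right) = 9407 \left(137 \left(-112\right) + \left(\left(-31\right) \frac{1}{78} + \frac{13}{5}\right)\right) = 9407 \left(-15344 + \left(- \frac{31}{78} + \frac{13}{5}\right)\right) = 9407 \left(-15344 + \frac{859}{390}\right) = 9407 \left(- \frac{5983301}{390}\right) = - \frac{56284912507}{390}$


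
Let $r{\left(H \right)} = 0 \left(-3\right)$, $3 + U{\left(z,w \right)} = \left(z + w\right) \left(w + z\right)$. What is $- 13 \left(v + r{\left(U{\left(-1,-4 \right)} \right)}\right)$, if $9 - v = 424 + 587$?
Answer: $13026$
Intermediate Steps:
$U{\left(z,w \right)} = -3 + \left(w + z\right)^{2}$ ($U{\left(z,w \right)} = -3 + \left(z + w\right) \left(w + z\right) = -3 + \left(w + z\right) \left(w + z\right) = -3 + \left(w + z\right)^{2}$)
$v = -1002$ ($v = 9 - \left(424 + 587\right) = 9 - 1011 = -1002$)
$r{\left(H \right)} = 0$
$- 13 \left(v + r{\left(U{\left(-1,-4 \right)} \right)}\right) = - 13 \left(-1002 + 0\right) = \left(-13\right) \left(-1002\right) = 13026$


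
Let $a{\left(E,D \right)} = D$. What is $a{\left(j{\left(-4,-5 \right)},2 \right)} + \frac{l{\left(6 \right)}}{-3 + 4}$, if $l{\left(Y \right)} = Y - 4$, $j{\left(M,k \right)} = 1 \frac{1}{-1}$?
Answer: $4$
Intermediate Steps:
$j{\left(M,k \right)} = -1$ ($j{\left(M,k \right)} = 1 \left(-1\right) = -1$)
$l{\left(Y \right)} = -4 + Y$
$a{\left(j{\left(-4,-5 \right)},2 \right)} + \frac{l{\left(6 \right)}}{-3 + 4} = 2 + \frac{-4 + 6}{-3 + 4} = 2 + 1^{-1} \cdot 2 = 2 + 1 \cdot 2 = 2 + 2 = 4$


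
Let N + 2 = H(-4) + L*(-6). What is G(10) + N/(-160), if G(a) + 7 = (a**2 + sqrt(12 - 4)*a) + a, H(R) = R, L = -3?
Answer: 4117/40 + 20*sqrt(2) ≈ 131.21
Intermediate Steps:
G(a) = -7 + a + a**2 + 2*a*sqrt(2) (G(a) = -7 + ((a**2 + sqrt(12 - 4)*a) + a) = -7 + ((a**2 + sqrt(8)*a) + a) = -7 + ((a**2 + (2*sqrt(2))*a) + a) = -7 + ((a**2 + 2*a*sqrt(2)) + a) = -7 + (a + a**2 + 2*a*sqrt(2)) = -7 + a + a**2 + 2*a*sqrt(2))
N = 12 (N = -2 + (-4 - 3*(-6)) = -2 + (-4 + 18) = -2 + 14 = 12)
G(10) + N/(-160) = (-7 + 10 + 10**2 + 2*10*sqrt(2)) + 12/(-160) = (-7 + 10 + 100 + 20*sqrt(2)) + 12*(-1/160) = (103 + 20*sqrt(2)) - 3/40 = 4117/40 + 20*sqrt(2)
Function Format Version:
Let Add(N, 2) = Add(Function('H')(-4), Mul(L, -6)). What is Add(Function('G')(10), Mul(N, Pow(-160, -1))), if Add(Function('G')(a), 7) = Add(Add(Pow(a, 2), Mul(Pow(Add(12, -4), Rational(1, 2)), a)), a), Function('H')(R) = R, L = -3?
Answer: Add(Rational(4117, 40), Mul(20, Pow(2, Rational(1, 2)))) ≈ 131.21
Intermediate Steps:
Function('G')(a) = Add(-7, a, Pow(a, 2), Mul(2, a, Pow(2, Rational(1, 2)))) (Function('G')(a) = Add(-7, Add(Add(Pow(a, 2), Mul(Pow(Add(12, -4), Rational(1, 2)), a)), a)) = Add(-7, Add(Add(Pow(a, 2), Mul(Pow(8, Rational(1, 2)), a)), a)) = Add(-7, Add(Add(Pow(a, 2), Mul(Mul(2, Pow(2, Rational(1, 2))), a)), a)) = Add(-7, Add(Add(Pow(a, 2), Mul(2, a, Pow(2, Rational(1, 2)))), a)) = Add(-7, Add(a, Pow(a, 2), Mul(2, a, Pow(2, Rational(1, 2))))) = Add(-7, a, Pow(a, 2), Mul(2, a, Pow(2, Rational(1, 2)))))
N = 12 (N = Add(-2, Add(-4, Mul(-3, -6))) = Add(-2, Add(-4, 18)) = Add(-2, 14) = 12)
Add(Function('G')(10), Mul(N, Pow(-160, -1))) = Add(Add(-7, 10, Pow(10, 2), Mul(2, 10, Pow(2, Rational(1, 2)))), Mul(12, Pow(-160, -1))) = Add(Add(-7, 10, 100, Mul(20, Pow(2, Rational(1, 2)))), Mul(12, Rational(-1, 160))) = Add(Add(103, Mul(20, Pow(2, Rational(1, 2)))), Rational(-3, 40)) = Add(Rational(4117, 40), Mul(20, Pow(2, Rational(1, 2))))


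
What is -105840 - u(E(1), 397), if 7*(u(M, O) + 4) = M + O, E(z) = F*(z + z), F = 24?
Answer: -741297/7 ≈ -1.0590e+5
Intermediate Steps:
E(z) = 48*z (E(z) = 24*(z + z) = 24*(2*z) = 48*z)
u(M, O) = -4 + M/7 + O/7 (u(M, O) = -4 + (M + O)/7 = -4 + (M/7 + O/7) = -4 + M/7 + O/7)
-105840 - u(E(1), 397) = -105840 - (-4 + (48*1)/7 + (⅐)*397) = -105840 - (-4 + (⅐)*48 + 397/7) = -105840 - (-4 + 48/7 + 397/7) = -105840 - 1*417/7 = -105840 - 417/7 = -741297/7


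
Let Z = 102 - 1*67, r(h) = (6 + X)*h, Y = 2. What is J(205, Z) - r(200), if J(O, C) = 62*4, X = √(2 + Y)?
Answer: -1352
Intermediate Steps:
X = 2 (X = √(2 + 2) = √4 = 2)
r(h) = 8*h (r(h) = (6 + 2)*h = 8*h)
Z = 35 (Z = 102 - 67 = 35)
J(O, C) = 248
J(205, Z) - r(200) = 248 - 8*200 = 248 - 1*1600 = 248 - 1600 = -1352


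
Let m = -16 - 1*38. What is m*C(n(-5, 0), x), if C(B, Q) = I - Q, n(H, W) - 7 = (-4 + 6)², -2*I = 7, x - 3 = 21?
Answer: 1485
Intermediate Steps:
x = 24 (x = 3 + 21 = 24)
I = -7/2 (I = -½*7 = -7/2 ≈ -3.5000)
n(H, W) = 11 (n(H, W) = 7 + (-4 + 6)² = 7 + 2² = 7 + 4 = 11)
C(B, Q) = -7/2 - Q
m = -54 (m = -16 - 38 = -54)
m*C(n(-5, 0), x) = -54*(-7/2 - 1*24) = -54*(-7/2 - 24) = -54*(-55/2) = 1485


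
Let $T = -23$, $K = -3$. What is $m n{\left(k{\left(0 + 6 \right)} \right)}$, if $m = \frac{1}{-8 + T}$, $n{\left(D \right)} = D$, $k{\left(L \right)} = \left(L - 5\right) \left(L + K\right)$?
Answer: $- \frac{3}{31} \approx -0.096774$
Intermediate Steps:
$k{\left(L \right)} = \left(-5 + L\right) \left(-3 + L\right)$ ($k{\left(L \right)} = \left(L - 5\right) \left(L - 3\right) = \left(-5 + L\right) \left(-3 + L\right)$)
$m = - \frac{1}{31}$ ($m = \frac{1}{-8 - 23} = \frac{1}{-31} = - \frac{1}{31} \approx -0.032258$)
$m n{\left(k{\left(0 + 6 \right)} \right)} = - \frac{15 + \left(0 + 6\right)^{2} - 8 \left(0 + 6\right)}{31} = - \frac{15 + 6^{2} - 48}{31} = - \frac{15 + 36 - 48}{31} = \left(- \frac{1}{31}\right) 3 = - \frac{3}{31}$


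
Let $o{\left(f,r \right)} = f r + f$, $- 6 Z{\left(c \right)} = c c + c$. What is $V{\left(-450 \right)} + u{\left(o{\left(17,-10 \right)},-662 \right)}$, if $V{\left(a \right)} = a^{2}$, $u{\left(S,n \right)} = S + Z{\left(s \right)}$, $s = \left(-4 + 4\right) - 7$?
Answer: $202340$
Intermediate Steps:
$s = -7$ ($s = 0 - 7 = -7$)
$Z{\left(c \right)} = - \frac{c}{6} - \frac{c^{2}}{6}$ ($Z{\left(c \right)} = - \frac{c c + c}{6} = - \frac{c^{2} + c}{6} = - \frac{c + c^{2}}{6} = - \frac{c}{6} - \frac{c^{2}}{6}$)
$o{\left(f,r \right)} = f + f r$
$u{\left(S,n \right)} = -7 + S$ ($u{\left(S,n \right)} = S - - \frac{7 \left(1 - 7\right)}{6} = S - \left(- \frac{7}{6}\right) \left(-6\right) = S - 7 = -7 + S$)
$V{\left(-450 \right)} + u{\left(o{\left(17,-10 \right)},-662 \right)} = \left(-450\right)^{2} + \left(-7 + 17 \left(1 - 10\right)\right) = 202500 + \left(-7 + 17 \left(-9\right)\right) = 202500 - 160 = 202340$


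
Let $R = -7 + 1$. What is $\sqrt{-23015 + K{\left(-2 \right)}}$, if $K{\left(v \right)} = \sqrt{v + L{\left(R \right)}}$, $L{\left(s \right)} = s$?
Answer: $\sqrt{-23015 + 2 i \sqrt{2}} \approx 0.0093 + 151.71 i$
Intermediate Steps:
$R = -6$
$K{\left(v \right)} = \sqrt{-6 + v}$ ($K{\left(v \right)} = \sqrt{v - 6} = \sqrt{-6 + v}$)
$\sqrt{-23015 + K{\left(-2 \right)}} = \sqrt{-23015 + \sqrt{-6 - 2}} = \sqrt{-23015 + \sqrt{-8}} = \sqrt{-23015 + 2 i \sqrt{2}}$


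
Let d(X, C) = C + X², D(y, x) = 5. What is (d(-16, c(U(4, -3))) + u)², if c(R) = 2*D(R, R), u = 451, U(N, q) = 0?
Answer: 514089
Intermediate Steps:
c(R) = 10 (c(R) = 2*5 = 10)
(d(-16, c(U(4, -3))) + u)² = ((10 + (-16)²) + 451)² = ((10 + 256) + 451)² = (266 + 451)² = 717² = 514089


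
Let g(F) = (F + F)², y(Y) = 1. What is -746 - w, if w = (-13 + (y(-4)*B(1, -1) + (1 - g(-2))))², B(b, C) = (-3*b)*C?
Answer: -1371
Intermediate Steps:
B(b, C) = -3*C*b
g(F) = 4*F² (g(F) = (2*F)² = 4*F²)
w = 625 (w = (-13 + (1*(-3*(-1)*1) + (1 - 4*(-2)²)))² = (-13 + (1*3 + (1 - 4*4)))² = (-13 + (3 + (1 - 1*16)))² = (-13 + (3 + (1 - 16)))² = (-13 + (3 - 15))² = (-13 - 12)² = (-25)² = 625)
-746 - w = -746 - 1*625 = -746 - 625 = -1371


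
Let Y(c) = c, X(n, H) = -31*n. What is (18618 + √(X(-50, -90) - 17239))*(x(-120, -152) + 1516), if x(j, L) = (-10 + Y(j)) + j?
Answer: 23570388 + 1266*I*√15689 ≈ 2.357e+7 + 1.5857e+5*I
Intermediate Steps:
x(j, L) = -10 + 2*j (x(j, L) = (-10 + j) + j = -10 + 2*j)
(18618 + √(X(-50, -90) - 17239))*(x(-120, -152) + 1516) = (18618 + √(-31*(-50) - 17239))*((-10 + 2*(-120)) + 1516) = (18618 + √(1550 - 17239))*((-10 - 240) + 1516) = (18618 + √(-15689))*(-250 + 1516) = (18618 + I*√15689)*1266 = 23570388 + 1266*I*√15689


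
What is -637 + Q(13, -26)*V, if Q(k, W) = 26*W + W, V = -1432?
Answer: 1004627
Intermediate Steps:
Q(k, W) = 27*W
-637 + Q(13, -26)*V = -637 + (27*(-26))*(-1432) = -637 - 702*(-1432) = -637 + 1005264 = 1004627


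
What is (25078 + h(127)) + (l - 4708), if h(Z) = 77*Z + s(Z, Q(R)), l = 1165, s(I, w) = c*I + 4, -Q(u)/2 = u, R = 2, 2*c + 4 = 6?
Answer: 31445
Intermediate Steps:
c = 1 (c = -2 + (½)*6 = -2 + 3 = 1)
Q(u) = -2*u
s(I, w) = 4 + I (s(I, w) = 1*I + 4 = I + 4 = 4 + I)
h(Z) = 4 + 78*Z (h(Z) = 77*Z + (4 + Z) = 4 + 78*Z)
(25078 + h(127)) + (l - 4708) = (25078 + (4 + 78*127)) + (1165 - 4708) = (25078 + (4 + 9906)) - 3543 = (25078 + 9910) - 3543 = 34988 - 3543 = 31445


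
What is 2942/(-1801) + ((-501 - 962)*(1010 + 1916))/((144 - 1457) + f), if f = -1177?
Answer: 3851141779/2242245 ≈ 1717.5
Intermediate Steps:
2942/(-1801) + ((-501 - 962)*(1010 + 1916))/((144 - 1457) + f) = 2942/(-1801) + ((-501 - 962)*(1010 + 1916))/((144 - 1457) - 1177) = 2942*(-1/1801) + (-1463*2926)/(-1313 - 1177) = -2942/1801 - 4280738/(-2490) = -2942/1801 - 4280738*(-1/2490) = -2942/1801 + 2140369/1245 = 3851141779/2242245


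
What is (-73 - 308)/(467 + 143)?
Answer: -381/610 ≈ -0.62459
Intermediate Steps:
(-73 - 308)/(467 + 143) = -381/610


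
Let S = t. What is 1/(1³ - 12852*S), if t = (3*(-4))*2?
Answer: 1/308449 ≈ 3.2420e-6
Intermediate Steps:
t = -24 (t = -12*2 = -24)
S = -24
1/(1³ - 12852*S) = 1/(1³ - 12852*(-24)) = 1/(1 - 378*(-816)) = 1/(1 + 308448) = 1/308449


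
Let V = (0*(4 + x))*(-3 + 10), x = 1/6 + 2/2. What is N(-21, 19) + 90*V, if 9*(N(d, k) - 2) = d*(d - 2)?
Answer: 167/3 ≈ 55.667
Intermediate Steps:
N(d, k) = 2 + d*(-2 + d)/9 (N(d, k) = 2 + (d*(d - 2))/9 = 2 + (d*(-2 + d))/9 = 2 + d*(-2 + d)/9)
x = 7/6 (x = 1*(⅙) + 2*(½) = ⅙ + 1 = 7/6 ≈ 1.1667)
V = 0 (V = (0*(4 + 7/6))*(-3 + 10) = (0*(31/6))*7 = 0*7 = 0)
N(-21, 19) + 90*V = (2 - 2/9*(-21) + (⅑)*(-21)²) + 90*0 = (2 + 14/3 + (⅑)*441) + 0 = (2 + 14/3 + 49) + 0 = 167/3 + 0 = 167/3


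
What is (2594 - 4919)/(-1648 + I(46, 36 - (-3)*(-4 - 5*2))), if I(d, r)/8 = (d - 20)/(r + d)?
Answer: 3875/2738 ≈ 1.4153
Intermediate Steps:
I(d, r) = 8*(-20 + d)/(d + r) (I(d, r) = 8*((d - 20)/(r + d)) = 8*((-20 + d)/(d + r)) = 8*(-20 + d)/(d + r))
(2594 - 4919)/(-1648 + I(46, 36 - (-3)*(-4 - 5*2))) = (2594 - 4919)/(-1648 + 8*(-20 + 46)/(46 + (36 - (-3)*(-4 - 5*2)))) = -2325/(-1648 + 8*26/(46 + (36 - (-3)*(-4 - 10)))) = -2325/(-1648 + 8*26/(46 + (36 - (-3)*(-14)))) = -2325/(-1648 + 8*26/(46 + (36 - 1*42))) = -2325/(-1648 + 8*26/(46 + (36 - 42))) = -2325/(-1648 + 8*26/(46 - 6)) = -2325/(-1648 + 8*26/40) = -2325/(-1648 + 8*(1/40)*26) = -2325/(-1648 + 26/5) = -2325/(-8214/5) = -2325*(-5/8214) = 3875/2738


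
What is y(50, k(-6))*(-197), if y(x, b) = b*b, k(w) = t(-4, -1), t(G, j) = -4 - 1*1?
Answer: -4925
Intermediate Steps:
t(G, j) = -5 (t(G, j) = -4 - 1 = -5)
k(w) = -5
y(x, b) = b**2
y(50, k(-6))*(-197) = (-5)**2*(-197) = 25*(-197) = -4925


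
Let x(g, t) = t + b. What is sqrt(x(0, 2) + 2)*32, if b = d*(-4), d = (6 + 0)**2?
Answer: 64*I*sqrt(35) ≈ 378.63*I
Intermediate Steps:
d = 36 (d = 6**2 = 36)
b = -144 (b = 36*(-4) = -144)
x(g, t) = -144 + t (x(g, t) = t - 144 = -144 + t)
sqrt(x(0, 2) + 2)*32 = sqrt((-144 + 2) + 2)*32 = sqrt(-142 + 2)*32 = sqrt(-140)*32 = (2*I*sqrt(35))*32 = 64*I*sqrt(35)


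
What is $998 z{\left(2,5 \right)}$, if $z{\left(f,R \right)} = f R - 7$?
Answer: $2994$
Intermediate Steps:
$z{\left(f,R \right)} = -7 + R f$ ($z{\left(f,R \right)} = R f - 7 = -7 + R f$)
$998 z{\left(2,5 \right)} = 998 \left(-7 + 5 \cdot 2\right) = 998 \left(-7 + 10\right) = 998 \cdot 3 = 2994$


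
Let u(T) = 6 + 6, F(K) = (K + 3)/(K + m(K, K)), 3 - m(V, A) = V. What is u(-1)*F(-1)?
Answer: 8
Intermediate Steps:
m(V, A) = 3 - V
F(K) = 1 + K/3 (F(K) = (K + 3)/(K + (3 - K)) = (3 + K)/3 = (3 + K)*(⅓) = 1 + K/3)
u(T) = 12
u(-1)*F(-1) = 12*(1 + (⅓)*(-1)) = 12*(1 - ⅓) = 12*(⅔) = 8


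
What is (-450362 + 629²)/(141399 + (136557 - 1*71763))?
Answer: -54721/206193 ≈ -0.26539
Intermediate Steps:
(-450362 + 629²)/(141399 + (136557 - 1*71763)) = (-450362 + 395641)/(141399 + (136557 - 71763)) = -54721/(141399 + 64794) = -54721/206193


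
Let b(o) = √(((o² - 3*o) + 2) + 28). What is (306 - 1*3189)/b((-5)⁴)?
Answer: -2883*√97195/194390 ≈ -4.6237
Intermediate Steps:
b(o) = √(30 + o² - 3*o) (b(o) = √((2 + o² - 3*o) + 28) = √(30 + o² - 3*o))
(306 - 1*3189)/b((-5)⁴) = (306 - 1*3189)/(√(30 + ((-5)⁴)² - 3*(-5)⁴)) = (306 - 3189)/(√(30 + 625² - 3*625)) = -2883/√(30 + 390625 - 1875) = -2883*√97195/194390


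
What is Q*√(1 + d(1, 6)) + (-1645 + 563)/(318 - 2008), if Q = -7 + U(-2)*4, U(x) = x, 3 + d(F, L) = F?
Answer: 541/845 - 15*I ≈ 0.64024 - 15.0*I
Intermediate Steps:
d(F, L) = -3 + F
Q = -15 (Q = -7 - 2*4 = -7 - 8 = -15)
Q*√(1 + d(1, 6)) + (-1645 + 563)/(318 - 2008) = -15*√(1 + (-3 + 1)) + (-1645 + 563)/(318 - 2008) = -15*√(1 - 2) - 1082/(-1690) = -15*I - 1082*(-1/1690) = -15*I + 541/845 = 541/845 - 15*I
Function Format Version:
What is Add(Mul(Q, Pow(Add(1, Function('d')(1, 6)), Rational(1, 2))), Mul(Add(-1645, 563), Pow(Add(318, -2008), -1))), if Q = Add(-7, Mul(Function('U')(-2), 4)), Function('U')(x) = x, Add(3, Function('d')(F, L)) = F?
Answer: Add(Rational(541, 845), Mul(-15, I)) ≈ Add(0.64024, Mul(-15.000, I))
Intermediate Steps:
Function('d')(F, L) = Add(-3, F)
Q = -15 (Q = Add(-7, Mul(-2, 4)) = Add(-7, -8) = -15)
Add(Mul(Q, Pow(Add(1, Function('d')(1, 6)), Rational(1, 2))), Mul(Add(-1645, 563), Pow(Add(318, -2008), -1))) = Add(Mul(-15, Pow(Add(1, Add(-3, 1)), Rational(1, 2))), Mul(Add(-1645, 563), Pow(Add(318, -2008), -1))) = Add(Mul(-15, Pow(Add(1, -2), Rational(1, 2))), Mul(-1082, Pow(-1690, -1))) = Add(Mul(-15, Pow(-1, Rational(1, 2))), Mul(-1082, Rational(-1, 1690))) = Add(Mul(-15, I), Rational(541, 845)) = Add(Rational(541, 845), Mul(-15, I))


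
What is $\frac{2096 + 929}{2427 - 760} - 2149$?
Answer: $- \frac{3579358}{1667} \approx -2147.2$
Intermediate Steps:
$\frac{2096 + 929}{2427 - 760} - 2149 = \frac{3025}{1667} - 2149 = - \frac{3579358}{1667}$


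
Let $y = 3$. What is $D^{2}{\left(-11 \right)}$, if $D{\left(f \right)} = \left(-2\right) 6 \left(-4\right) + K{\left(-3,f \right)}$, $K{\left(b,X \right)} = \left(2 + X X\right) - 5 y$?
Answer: $24336$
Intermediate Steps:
$K{\left(b,X \right)} = -13 + X^{2}$ ($K{\left(b,X \right)} = \left(2 + X X\right) - 15 = \left(2 + X^{2}\right) - 15 = -13 + X^{2}$)
$D{\left(f \right)} = 35 + f^{2}$ ($D{\left(f \right)} = \left(-2\right) 6 \left(-4\right) + \left(-13 + f^{2}\right) = \left(-12\right) \left(-4\right) + \left(-13 + f^{2}\right) = 48 + \left(-13 + f^{2}\right) = 35 + f^{2}$)
$D^{2}{\left(-11 \right)} = \left(35 + \left(-11\right)^{2}\right)^{2} = \left(35 + 121\right)^{2} = 156^{2} = 24336$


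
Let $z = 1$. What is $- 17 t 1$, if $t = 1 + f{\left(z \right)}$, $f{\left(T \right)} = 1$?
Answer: $-34$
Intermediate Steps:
$t = 2$ ($t = 1 + 1 = 2$)
$- 17 t 1 = \left(-17\right) 2 \cdot 1 = \left(-34\right) 1 = -34$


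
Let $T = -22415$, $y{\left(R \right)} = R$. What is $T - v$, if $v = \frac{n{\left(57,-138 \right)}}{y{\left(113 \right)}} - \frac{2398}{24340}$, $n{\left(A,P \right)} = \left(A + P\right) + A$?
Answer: $- \frac{30824904583}{1375210} \approx -22415.0$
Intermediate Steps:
$n{\left(A,P \right)} = P + 2 A$
$v = - \frac{427567}{1375210}$ ($v = \frac{-138 + 2 \cdot 57}{113} - \frac{2398}{24340} = \left(-138 + 114\right) \frac{1}{113} - \frac{1199}{12170} = \left(-24\right) \frac{1}{113} - \frac{1199}{12170} = - \frac{24}{113} - \frac{1199}{12170} = - \frac{427567}{1375210} \approx -0.31091$)
$T - v = -22415 - - \frac{427567}{1375210} = -22415 + \frac{427567}{1375210} = - \frac{30824904583}{1375210}$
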